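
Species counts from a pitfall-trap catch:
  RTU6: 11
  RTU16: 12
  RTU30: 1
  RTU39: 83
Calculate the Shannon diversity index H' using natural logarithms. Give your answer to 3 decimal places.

0.720

Total N = 11+12+1+83 = 107, so the proportions are 0.1028, 0.11215, 0.00935, 0.7757 (working shown to 5 dp, full precision carried).
Each pᵢ ln pᵢ term: 0.1028×(-2.27493)=-0.23387, 0.11215×(-2.18792)=-0.24537, 0.00935×(-4.67283)=-0.04367, 0.7757×(-0.25399)=-0.19702.
Sum = -0.71994, so H' = 0.720.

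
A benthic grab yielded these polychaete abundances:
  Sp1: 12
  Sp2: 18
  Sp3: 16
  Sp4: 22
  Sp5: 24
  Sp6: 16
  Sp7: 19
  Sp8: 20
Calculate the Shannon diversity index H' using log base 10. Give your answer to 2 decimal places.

Total N = 12+18+16+22+24+16+19+20 = 147, so the proportions are 0.0816, 0.1224, 0.1088, 0.1497, 0.1633, 0.1088, 0.1293, 0.1361 (working shown to 4 dp, full precision carried).
Each pᵢ log₁₀ pᵢ term: 0.0816×(-1.0881)=-0.0888, 0.1224×(-0.9120)=-0.1117, 0.1088×(-0.9632)=-0.1048, 0.1497×(-0.8249)=-0.1235, 0.1633×(-0.7871)=-0.1285, 0.1088×(-0.9632)=-0.1048, 0.1293×(-0.8886)=-0.1148, 0.1361×(-0.8663)=-0.1179.
Sum = -0.8949, so H' = 0.89.

0.89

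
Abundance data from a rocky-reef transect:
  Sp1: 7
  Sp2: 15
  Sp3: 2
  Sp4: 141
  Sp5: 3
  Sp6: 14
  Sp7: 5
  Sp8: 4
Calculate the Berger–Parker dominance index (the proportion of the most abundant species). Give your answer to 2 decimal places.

0.74

Total N = 7+15+2+141+3+14+5+4 = 191, so the proportions are 0.0366, 0.0785, 0.0105, 0.7382, 0.0157, 0.0733, 0.0262, 0.0209 (working shown to 4 dp, full precision carried).
The largest proportion is 0.7382, i.e. d = 0.74 to 2 decimal places.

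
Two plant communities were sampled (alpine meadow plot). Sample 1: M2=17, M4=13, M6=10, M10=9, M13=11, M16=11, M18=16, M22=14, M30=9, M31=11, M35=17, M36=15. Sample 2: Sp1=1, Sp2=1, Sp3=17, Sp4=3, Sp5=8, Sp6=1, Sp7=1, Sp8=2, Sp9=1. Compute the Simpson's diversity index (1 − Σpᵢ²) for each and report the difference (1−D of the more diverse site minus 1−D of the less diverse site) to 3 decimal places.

0.215

Sample 1: N=153, proportions 0.11111, 0.08497, 0.06536, 0.05882, 0.0719, 0.0719, 0.10458, 0.0915, 0.05882, 0.0719, 0.11111, 0.09804, giving 1−D = 0.91247 (working shown to 5 dp, full precision carried).
Sample 2: N=35, proportions 0.02857, 0.02857, 0.48571, 0.08571, 0.22857, 0.02857, 0.02857, 0.05714, 0.02857, giving 1−D = 0.69714.
Difference = |0.91247 − 0.69714| = 0.21533, i.e. 0.215 to 3 decimal places.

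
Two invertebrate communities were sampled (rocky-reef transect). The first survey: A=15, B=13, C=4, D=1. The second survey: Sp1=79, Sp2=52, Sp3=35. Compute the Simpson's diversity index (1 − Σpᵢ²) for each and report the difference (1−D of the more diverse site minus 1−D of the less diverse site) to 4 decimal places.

0.0083

The first survey: N=33, proportions 0.45454545, 0.39393939, 0.12121212, 0.03030303, giving 1−D = 0.62258953 (working shown to 8 dp, full precision carried).
The second survey: N=166, proportions 0.47590361, 0.31325301, 0.21084337, giving 1−D = 0.63093337.
Difference = |0.62258953 − 0.63093337| = 0.00834384, i.e. 0.0083 to 4 decimal places.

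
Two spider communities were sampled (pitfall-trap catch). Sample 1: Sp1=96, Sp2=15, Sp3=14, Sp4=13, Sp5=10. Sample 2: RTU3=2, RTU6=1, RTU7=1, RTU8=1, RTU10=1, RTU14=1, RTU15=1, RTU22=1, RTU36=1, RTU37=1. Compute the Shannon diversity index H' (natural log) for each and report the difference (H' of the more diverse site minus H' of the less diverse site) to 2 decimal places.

Sample 1: N=148, proportions 0.6486, 0.1014, 0.0946, 0.0878, 0.0676, giving H' = 1.1316 (working shown to 4 dp, full precision carried).
Sample 2: N=11, proportions 0.1818, 0.0909, 0.0909, 0.0909, 0.0909, 0.0909, 0.0909, 0.0909, 0.0909, 0.0909, giving H' = 2.2719.
Difference = |1.1316 − 2.2719| = 1.1403, i.e. 1.14 to 2 decimal places.

1.14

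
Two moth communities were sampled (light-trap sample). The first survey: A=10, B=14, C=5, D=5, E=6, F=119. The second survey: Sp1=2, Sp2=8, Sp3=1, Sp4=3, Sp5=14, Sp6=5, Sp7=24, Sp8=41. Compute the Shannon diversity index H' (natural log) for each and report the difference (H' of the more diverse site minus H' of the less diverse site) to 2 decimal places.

The first survey: N=159, proportions 0.0629, 0.0881, 0.0314, 0.0314, 0.0377, 0.7484, giving H' = 0.9461 (working shown to 4 dp, full precision carried).
The second survey: N=98, proportions 0.0204, 0.0816, 0.0102, 0.0306, 0.1429, 0.051, 0.2449, 0.4184, giving H' = 1.5764.
Difference = |0.9461 − 1.5764| = 0.6303, i.e. 0.63 to 2 decimal places.

0.63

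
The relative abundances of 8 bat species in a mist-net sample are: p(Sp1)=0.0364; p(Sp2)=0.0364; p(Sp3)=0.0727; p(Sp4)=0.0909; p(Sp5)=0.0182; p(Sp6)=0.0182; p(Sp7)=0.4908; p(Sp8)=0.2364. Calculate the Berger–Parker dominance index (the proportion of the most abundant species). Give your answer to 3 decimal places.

The largest proportion is 0.4908, i.e. d = 0.491 to 3 decimal places.

0.491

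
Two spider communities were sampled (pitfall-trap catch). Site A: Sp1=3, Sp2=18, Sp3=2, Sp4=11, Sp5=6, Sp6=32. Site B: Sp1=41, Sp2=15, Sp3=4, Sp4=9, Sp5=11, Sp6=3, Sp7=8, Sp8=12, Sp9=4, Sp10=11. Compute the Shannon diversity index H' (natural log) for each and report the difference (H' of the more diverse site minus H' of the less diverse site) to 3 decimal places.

0.573

Site A: N=72, proportions 0.0416667, 0.25, 0.0277778, 0.1527778, 0.0833333, 0.4444444, giving H' = 1.4330581 (working shown to 7 dp, full precision carried).
Site B: N=118, proportions 0.3474576, 0.1271186, 0.0338983, 0.0762712, 0.0932203, 0.0254237, 0.0677966, 0.1016949, 0.0338983, 0.0932203, giving H' = 2.0058835.
Difference = |1.4330581 − 2.0058835| = 0.5728254, i.e. 0.573 to 3 decimal places.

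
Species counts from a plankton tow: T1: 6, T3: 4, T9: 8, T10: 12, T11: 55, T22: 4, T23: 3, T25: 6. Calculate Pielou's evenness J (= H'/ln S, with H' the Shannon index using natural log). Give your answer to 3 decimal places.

Total N = 6+4+8+12+55+4+3+6 = 98, so the proportions are 0.06122, 0.04082, 0.08163, 0.12245, 0.56122, 0.04082, 0.03061, 0.06122 (working shown to 5 dp, full precision carried).
H' = −Σ pᵢ ln pᵢ = −((-0.17101) + (-0.13056) + (-0.20453) + (-0.25715) + (-0.32418) + (-0.13056) + (-0.10673) + (-0.17101)) = 1.49573.
With S = 8 species, ln S = 2.07944, so J = 1.49573/2.07944 = 0.71930, i.e. 0.719 to 3 decimal places.

0.719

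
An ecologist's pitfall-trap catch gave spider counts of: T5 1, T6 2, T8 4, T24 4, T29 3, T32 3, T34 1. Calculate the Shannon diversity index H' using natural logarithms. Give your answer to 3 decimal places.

Total N = 1+2+4+4+3+3+1 = 18, so the proportions are 0.05556, 0.11111, 0.22222, 0.22222, 0.16667, 0.16667, 0.05556 (working shown to 5 dp, full precision carried).
Each pᵢ ln pᵢ term: 0.05556×(-2.89037)=-0.16058, 0.11111×(-2.19722)=-0.24414, 0.22222×(-1.50408)=-0.33424, 0.22222×(-1.50408)=-0.33424, 0.16667×(-1.79176)=-0.29863, 0.16667×(-1.79176)=-0.29863, 0.05556×(-2.89037)=-0.16058.
Sum = -1.83102, so H' = 1.831.

1.831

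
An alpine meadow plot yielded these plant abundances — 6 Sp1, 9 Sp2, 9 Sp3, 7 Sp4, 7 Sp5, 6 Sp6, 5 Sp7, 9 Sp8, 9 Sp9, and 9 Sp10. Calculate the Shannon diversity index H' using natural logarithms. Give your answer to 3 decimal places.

2.282

Total N = 6+9+9+7+7+6+5+9+9+9 = 76, so the proportions are 0.07895, 0.11842, 0.11842, 0.09211, 0.09211, 0.07895, 0.06579, 0.11842, 0.11842, 0.11842 (working shown to 5 dp, full precision carried).
Each pᵢ ln pᵢ term: 0.07895×(-2.53897)=-0.20045, 0.11842×(-2.13351)=-0.25265, 0.11842×(-2.13351)=-0.25265, 0.09211×(-2.38482)=-0.21965, 0.09211×(-2.38482)=-0.21965, 0.07895×(-2.53897)=-0.20045, 0.06579×(-2.72130)=-0.17903, 0.11842×(-2.13351)=-0.25265, 0.11842×(-2.13351)=-0.25265, 0.11842×(-2.13351)=-0.25265.
Sum = -2.28249, so H' = 2.282.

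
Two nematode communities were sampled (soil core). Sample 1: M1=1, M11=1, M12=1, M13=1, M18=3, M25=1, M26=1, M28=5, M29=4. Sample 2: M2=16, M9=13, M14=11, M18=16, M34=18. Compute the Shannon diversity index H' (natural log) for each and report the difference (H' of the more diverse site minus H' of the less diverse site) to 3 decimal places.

Sample 1: N=18, proportions 0.05556, 0.05556, 0.05556, 0.05556, 0.16667, 0.05556, 0.05556, 0.27778, 0.22222, giving H' = 1.95214 (working shown to 5 dp, full precision carried).
Sample 2: N=74, proportions 0.21622, 0.17568, 0.14865, 0.21622, 0.24324, giving H' = 1.59500.
Difference = |1.95214 − 1.59500| = 0.35714, i.e. 0.357 to 3 decimal places.

0.357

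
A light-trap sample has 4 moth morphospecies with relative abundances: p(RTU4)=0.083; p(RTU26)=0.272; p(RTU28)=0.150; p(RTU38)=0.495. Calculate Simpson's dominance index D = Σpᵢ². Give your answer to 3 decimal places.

0.348

D = 0.083² + 0.272² + 0.15² + 0.495² = 0.00689 + 0.07398 + 0.02250 + 0.24502 = 0.34840 (working shown to 5 dp, full precision carried).
To 3 decimal places, D = 0.348.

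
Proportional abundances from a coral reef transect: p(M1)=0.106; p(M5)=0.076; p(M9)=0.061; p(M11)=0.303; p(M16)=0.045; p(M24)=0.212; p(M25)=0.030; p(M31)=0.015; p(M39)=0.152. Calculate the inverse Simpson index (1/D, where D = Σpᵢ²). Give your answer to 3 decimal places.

5.442

D = 0.106² + 0.076² + 0.061² + 0.303² + 0.045² + 0.212² + 0.03² + 0.015² + 0.152² = 0.0112360 + 0.0057760 + 0.0037210 + 0.0918090 + 0.0020250 + 0.0449440 + 0.0009000 + 0.0002250 + 0.0231040 = 0.1837400 (working shown to 7 dp, full precision carried).
So 1/D = 5.44247, i.e. 5.442 to 3 decimal places.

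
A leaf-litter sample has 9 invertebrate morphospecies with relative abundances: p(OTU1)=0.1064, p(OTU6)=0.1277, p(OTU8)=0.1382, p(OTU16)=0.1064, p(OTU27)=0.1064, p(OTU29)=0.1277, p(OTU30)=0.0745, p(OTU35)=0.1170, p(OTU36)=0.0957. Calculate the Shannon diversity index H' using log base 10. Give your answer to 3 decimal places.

Each pᵢ log₁₀ pᵢ term (working shown to 5 dp, full precision carried): 0.1064×(-0.97306)=-0.10353, 0.1277×(-0.89381)=-0.11414, 0.1382×(-0.85949)=-0.11878, 0.1064×(-0.97306)=-0.10353, 0.1064×(-0.97306)=-0.10353, 0.1277×(-0.89381)=-0.11414, 0.0745×(-1.12784)=-0.08402, 0.117×(-0.93181)=-0.10902, 0.0957×(-1.01909)=-0.09753.
Sum = -0.94823, so H' = 0.948.

0.948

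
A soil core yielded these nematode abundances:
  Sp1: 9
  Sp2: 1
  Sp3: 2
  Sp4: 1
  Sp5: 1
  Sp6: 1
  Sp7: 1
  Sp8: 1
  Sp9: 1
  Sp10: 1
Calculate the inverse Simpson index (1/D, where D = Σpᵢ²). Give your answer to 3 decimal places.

3.882

Total N = 9+1+2+1+1+1+1+1+1+1 = 19, so the proportions are 0.4736842, 0.0526316, 0.1052632, 0.0526316, 0.0526316, 0.0526316, 0.0526316, 0.0526316, 0.0526316, 0.0526316 (working shown to 7 dp, full precision carried).
D = 0.4736842² + 0.0526316² + 0.1052632² + 0.0526316² + 0.0526316² + 0.0526316² + 0.0526316² + 0.0526316² + 0.0526316² + 0.0526316² = 0.2243767 + 0.0027701 + 0.0110803 + 0.0027701 + 0.0027701 + 0.0027701 + 0.0027701 + 0.0027701 + 0.0027701 + 0.0027701 = 0.2576177.
So 1/D = 3.88172, i.e. 3.882 to 3 decimal places.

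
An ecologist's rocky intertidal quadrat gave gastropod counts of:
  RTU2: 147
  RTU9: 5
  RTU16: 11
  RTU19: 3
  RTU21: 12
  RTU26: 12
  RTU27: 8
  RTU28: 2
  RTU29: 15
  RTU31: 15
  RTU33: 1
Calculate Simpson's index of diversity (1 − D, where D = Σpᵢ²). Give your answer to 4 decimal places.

Total N = 147+5+11+3+12+12+8+2+15+15+1 = 231, so the proportions are 0.636364, 0.021645, 0.047619, 0.012987, 0.051948, 0.051948, 0.034632, 0.008658, 0.064935, 0.064935, 0.004329 (working shown to 6 dp, full precision carried).
D = 0.636364² + 0.021645² + 0.047619² + 0.012987² + 0.051948² + 0.051948² + 0.034632² + 0.008658² + 0.064935² + 0.064935² + 0.004329² = 0.404959 + 0.000469 + 0.002268 + 0.000169 + 0.002699 + 0.002699 + 0.001199 + 0.000075 + 0.004217 + 0.004217 + 0.000019 = 0.422987.
So 1 − D = 0.577013, i.e. 0.5770 to 4 decimal places.

0.5770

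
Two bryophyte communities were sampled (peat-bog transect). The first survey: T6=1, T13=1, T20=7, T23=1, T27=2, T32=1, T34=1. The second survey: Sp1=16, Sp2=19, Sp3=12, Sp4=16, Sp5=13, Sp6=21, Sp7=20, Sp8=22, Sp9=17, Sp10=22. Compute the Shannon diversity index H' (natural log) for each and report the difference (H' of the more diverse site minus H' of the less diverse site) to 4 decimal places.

0.7167

The first survey: N=14, proportions 0.071429, 0.071429, 0.5, 0.071429, 0.142857, 0.071429, 0.071429, giving H' = 1.567081 (working shown to 6 dp, full precision carried).
The second survey: N=178, proportions 0.089888, 0.106742, 0.067416, 0.089888, 0.073034, 0.117978, 0.11236, 0.123596, 0.095506, 0.123596, giving H' = 2.283747.
Difference = |1.567081 − 2.283747| = 0.716666, i.e. 0.7167 to 4 decimal places.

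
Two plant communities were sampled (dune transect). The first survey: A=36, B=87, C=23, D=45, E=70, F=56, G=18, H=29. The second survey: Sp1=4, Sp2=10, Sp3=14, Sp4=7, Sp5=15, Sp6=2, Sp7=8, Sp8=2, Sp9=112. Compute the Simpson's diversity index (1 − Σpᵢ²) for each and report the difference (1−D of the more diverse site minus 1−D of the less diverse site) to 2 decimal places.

0.28

The first survey: N=364, proportions 0.098901, 0.239011, 0.063187, 0.123626, 0.192308, 0.153846, 0.049451, 0.07967, giving 1−D = 0.844373 (working shown to 6 dp, full precision carried).
The second survey: N=174, proportions 0.022989, 0.057471, 0.08046, 0.04023, 0.086207, 0.011494, 0.045977, 0.011494, 0.643678, giving 1−D = 0.563945.
Difference = |0.844373 − 0.563945| = 0.280428, i.e. 0.28 to 2 decimal places.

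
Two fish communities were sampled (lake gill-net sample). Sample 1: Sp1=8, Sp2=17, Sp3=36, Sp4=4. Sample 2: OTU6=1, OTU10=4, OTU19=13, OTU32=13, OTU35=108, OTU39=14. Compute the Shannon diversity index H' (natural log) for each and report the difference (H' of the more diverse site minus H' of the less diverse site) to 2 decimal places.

0.10

Sample 1: N=65, proportions 0.1231, 0.2615, 0.5538, 0.0615, giving H' = 1.1074 (working shown to 4 dp, full precision carried).
Sample 2: N=153, proportions 0.0065, 0.0261, 0.085, 0.085, 0.7059, 0.0915, giving H' = 1.0118.
Difference = |1.1074 − 1.0118| = 0.0956, i.e. 0.10 to 2 decimal places.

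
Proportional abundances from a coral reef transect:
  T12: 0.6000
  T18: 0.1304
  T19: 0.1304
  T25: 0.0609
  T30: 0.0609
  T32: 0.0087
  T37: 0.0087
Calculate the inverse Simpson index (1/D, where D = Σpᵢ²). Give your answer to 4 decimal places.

2.4902

D = 0.6² + 0.1304² + 0.1304² + 0.0609² + 0.0609² + 0.0087² + 0.0087² = 0.3600000 + 0.0170042 + 0.0170042 + 0.0037088 + 0.0037088 + 0.0000757 + 0.0000757 = 0.4015773 (working shown to 7 dp, full precision carried).
So 1/D = 2.490180, i.e. 2.4902 to 4 decimal places.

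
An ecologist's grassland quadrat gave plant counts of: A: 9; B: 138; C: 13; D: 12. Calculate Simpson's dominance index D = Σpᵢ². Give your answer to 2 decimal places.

Total N = 9+138+13+12 = 172, so the proportions are 0.0523, 0.8023, 0.0756, 0.0698 (working shown to 4 dp, full precision carried).
D = 0.0523² + 0.8023² + 0.0756² + 0.0698² = 0.0027 + 0.6437 + 0.0057 + 0.0049 = 0.6570.
To 2 decimal places, D = 0.66.

0.66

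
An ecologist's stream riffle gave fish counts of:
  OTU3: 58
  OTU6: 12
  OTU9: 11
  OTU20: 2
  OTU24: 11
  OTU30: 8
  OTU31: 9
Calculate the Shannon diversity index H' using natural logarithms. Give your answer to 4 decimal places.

1.5034

Total N = 58+12+11+2+11+8+9 = 111, so the proportions are 0.522523, 0.108108, 0.099099, 0.018018, 0.099099, 0.072072, 0.081081 (working shown to 6 dp, full precision carried).
Each pᵢ ln pᵢ term: 0.522523×(-0.649087)=-0.339163, 0.108108×(-2.224624)=-0.240500, 0.099099×(-2.311635)=-0.229081, 0.018018×(-4.016383)=-0.072367, 0.099099×(-2.311635)=-0.229081, 0.072072×(-2.630089)=-0.189556, 0.081081×(-2.512306)=-0.203700.
Sum = -1.503448, so H' = 1.5034.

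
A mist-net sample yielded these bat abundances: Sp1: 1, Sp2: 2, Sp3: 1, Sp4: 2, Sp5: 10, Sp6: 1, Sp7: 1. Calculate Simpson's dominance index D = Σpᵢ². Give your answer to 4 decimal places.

0.3457

Total N = 1+2+1+2+10+1+1 = 18, so the proportions are 0.055556, 0.111111, 0.055556, 0.111111, 0.555556, 0.055556, 0.055556 (working shown to 6 dp, full precision carried).
D = 0.055556² + 0.111111² + 0.055556² + 0.111111² + 0.555556² + 0.055556² + 0.055556² = 0.003086 + 0.012346 + 0.003086 + 0.012346 + 0.308642 + 0.003086 + 0.003086 = 0.345679.
To 4 decimal places, D = 0.3457.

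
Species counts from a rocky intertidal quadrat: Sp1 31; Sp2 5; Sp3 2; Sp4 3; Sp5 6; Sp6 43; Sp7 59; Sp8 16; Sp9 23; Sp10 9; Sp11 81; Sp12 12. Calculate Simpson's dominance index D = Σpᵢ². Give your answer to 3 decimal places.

0.166

Total N = 31+5+2+3+6+43+59+16+23+9+81+12 = 290, so the proportions are 0.1069, 0.01724, 0.0069, 0.01034, 0.02069, 0.14828, 0.20345, 0.05517, 0.07931, 0.03103, 0.27931, 0.04138 (working shown to 5 dp, full precision carried).
D = 0.1069² + 0.01724² + 0.0069² + 0.01034² + 0.02069² + 0.14828² + 0.20345² + 0.05517² + 0.07931² + 0.03103² + 0.27931² + 0.04138² = 0.01143 + 0.00030 + 0.00005 + 0.00011 + 0.00043 + 0.02199 + 0.04139 + 0.00304 + 0.00629 + 0.00096 + 0.07801 + 0.00171 = 0.16571.
To 3 decimal places, D = 0.166.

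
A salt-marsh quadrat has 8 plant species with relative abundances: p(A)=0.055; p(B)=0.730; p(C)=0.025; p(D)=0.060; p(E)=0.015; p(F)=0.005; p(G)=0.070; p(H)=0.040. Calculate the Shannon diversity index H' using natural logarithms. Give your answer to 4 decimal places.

1.0547

Each pᵢ ln pᵢ term (working shown to 6 dp, full precision carried): 0.055×(-2.900422)=-0.159523, 0.73×(-0.314711)=-0.229739, 0.025×(-3.688879)=-0.092222, 0.06×(-2.813411)=-0.168805, 0.015×(-4.199705)=-0.062996, 0.005×(-5.298317)=-0.026492, 0.07×(-2.659260)=-0.186148, 0.04×(-3.218876)=-0.128755.
Sum = -1.054679, so H' = 1.0547.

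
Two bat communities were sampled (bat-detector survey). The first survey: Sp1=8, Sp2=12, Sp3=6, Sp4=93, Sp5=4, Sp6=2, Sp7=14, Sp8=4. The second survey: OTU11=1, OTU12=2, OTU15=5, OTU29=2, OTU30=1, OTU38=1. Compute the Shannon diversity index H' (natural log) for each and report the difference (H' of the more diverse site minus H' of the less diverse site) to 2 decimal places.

0.31

The first survey: N=143, proportions 0.05594, 0.08392, 0.04196, 0.65035, 0.02797, 0.01399, 0.0979, 0.02797, giving H' = 1.26942 (working shown to 5 dp, full precision carried).
The second survey: N=12, proportions 0.08333, 0.16667, 0.41667, 0.16667, 0.08333, 0.08333, giving H' = 1.58326.
Difference = |1.26942 − 1.58326| = 0.31384, i.e. 0.31 to 2 decimal places.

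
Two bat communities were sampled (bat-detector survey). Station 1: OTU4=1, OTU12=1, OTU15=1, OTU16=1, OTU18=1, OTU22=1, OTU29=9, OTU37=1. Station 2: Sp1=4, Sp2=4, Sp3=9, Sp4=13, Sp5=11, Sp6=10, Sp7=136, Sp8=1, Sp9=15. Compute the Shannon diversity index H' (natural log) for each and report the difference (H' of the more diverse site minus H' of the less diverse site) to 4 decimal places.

0.2744

Station 1: N=16, proportions 0.0625, 0.0625, 0.0625, 0.0625, 0.0625, 0.0625, 0.5625, 0.0625, giving H' = 1.5366498975 (working shown to 10 dp, full precision carried).
Station 2: N=203, proportions 0.0197044335, 0.0197044335, 0.0443349754, 0.0640394089, 0.0541871921, 0.0492610837, 0.6699507389, 0.0049261084, 0.0738916256, giving H' = 1.2621998995.
Difference = |1.5366498975 − 1.2621998995| = 0.2744499980, i.e. 0.2744 to 4 decimal places.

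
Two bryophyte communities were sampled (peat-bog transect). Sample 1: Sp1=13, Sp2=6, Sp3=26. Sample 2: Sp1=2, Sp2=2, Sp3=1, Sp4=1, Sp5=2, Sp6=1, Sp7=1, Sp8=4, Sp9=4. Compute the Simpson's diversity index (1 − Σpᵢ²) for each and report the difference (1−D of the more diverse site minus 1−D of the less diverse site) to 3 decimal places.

0.287

Sample 1: N=45, proportions 0.28889, 0.13333, 0.57778, giving 1−D = 0.56494 (working shown to 5 dp, full precision carried).
Sample 2: N=18, proportions 0.11111, 0.11111, 0.05556, 0.05556, 0.11111, 0.05556, 0.05556, 0.22222, 0.22222, giving 1−D = 0.85185.
Difference = |0.56494 − 0.85185| = 0.28691, i.e. 0.287 to 3 decimal places.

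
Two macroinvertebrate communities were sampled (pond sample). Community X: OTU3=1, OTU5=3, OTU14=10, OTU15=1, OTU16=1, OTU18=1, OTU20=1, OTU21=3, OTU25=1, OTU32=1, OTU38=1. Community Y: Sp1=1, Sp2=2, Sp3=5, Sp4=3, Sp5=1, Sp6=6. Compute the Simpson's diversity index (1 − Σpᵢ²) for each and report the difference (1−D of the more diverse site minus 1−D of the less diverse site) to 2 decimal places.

0.02

Community X: N=24, proportions 0.0417, 0.125, 0.4167, 0.0417, 0.0417, 0.0417, 0.0417, 0.125, 0.0417, 0.0417, 0.0417, giving 1−D = 0.7812 (working shown to 4 dp, full precision carried).
Community Y: N=18, proportions 0.0556, 0.1111, 0.2778, 0.1667, 0.0556, 0.3333, giving 1−D = 0.7654.
Difference = |0.7812 − 0.7654| = 0.0158, i.e. 0.02 to 2 decimal places.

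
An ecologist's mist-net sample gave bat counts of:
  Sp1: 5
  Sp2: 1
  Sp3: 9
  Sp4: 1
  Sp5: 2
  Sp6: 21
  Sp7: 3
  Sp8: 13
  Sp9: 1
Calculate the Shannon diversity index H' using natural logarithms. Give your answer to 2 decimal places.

1.71

Total N = 5+1+9+1+2+21+3+13+1 = 56, so the proportions are 0.0893, 0.0179, 0.1607, 0.0179, 0.0357, 0.375, 0.0536, 0.2321, 0.0179 (working shown to 4 dp, full precision carried).
Each pᵢ ln pᵢ term: 0.0893×(-2.4159)=-0.2157, 0.0179×(-4.0254)=-0.0719, 0.1607×(-1.8281)=-0.2938, 0.0179×(-4.0254)=-0.0719, 0.0357×(-3.3322)=-0.1190, 0.375×(-0.9808)=-0.3678, 0.0536×(-2.9267)=-0.1568, 0.2321×(-1.4604)=-0.3390, 0.0179×(-4.0254)=-0.0719.
Sum = -1.7078, so H' = 1.71.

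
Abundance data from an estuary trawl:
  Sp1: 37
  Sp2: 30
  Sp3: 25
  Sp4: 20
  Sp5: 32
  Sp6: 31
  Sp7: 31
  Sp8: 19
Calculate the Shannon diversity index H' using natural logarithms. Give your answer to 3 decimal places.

2.057

Total N = 37+30+25+20+32+31+31+19 = 225, so the proportions are 0.16444, 0.13333, 0.11111, 0.08889, 0.14222, 0.13778, 0.13778, 0.08444 (working shown to 5 dp, full precision carried).
Each pᵢ ln pᵢ term: 0.16444×(-1.80518)=-0.29685, 0.13333×(-2.01490)=-0.26865, 0.11111×(-2.19722)=-0.24414, 0.08889×(-2.42037)=-0.21514, 0.14222×(-1.95036)=-0.27739, 0.13778×(-1.98211)=-0.27309, 0.13778×(-1.98211)=-0.27309, 0.08444×(-2.47166)=-0.20872.
Sum = -2.05707, so H' = 2.057.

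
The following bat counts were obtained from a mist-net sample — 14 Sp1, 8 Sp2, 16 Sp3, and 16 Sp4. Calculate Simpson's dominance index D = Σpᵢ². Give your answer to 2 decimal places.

0.26

Total N = 14+8+16+16 = 54, so the proportions are 0.2593, 0.1481, 0.2963, 0.2963 (working shown to 4 dp, full precision carried).
D = 0.2593² + 0.1481² + 0.2963² + 0.2963² = 0.0672 + 0.0219 + 0.0878 + 0.0878 = 0.2647.
To 2 decimal places, D = 0.26.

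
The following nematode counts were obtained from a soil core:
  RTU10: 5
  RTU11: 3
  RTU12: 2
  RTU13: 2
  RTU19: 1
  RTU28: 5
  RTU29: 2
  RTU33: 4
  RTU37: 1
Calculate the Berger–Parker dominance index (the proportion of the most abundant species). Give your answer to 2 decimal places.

0.20

Total N = 5+3+2+2+1+5+2+4+1 = 25, so the proportions are 0.2, 0.12, 0.08, 0.08, 0.04, 0.2, 0.08, 0.16, 0.04 (working shown to 4 dp, full precision carried).
The largest proportion is 0.2, i.e. d = 0.20 to 2 decimal places.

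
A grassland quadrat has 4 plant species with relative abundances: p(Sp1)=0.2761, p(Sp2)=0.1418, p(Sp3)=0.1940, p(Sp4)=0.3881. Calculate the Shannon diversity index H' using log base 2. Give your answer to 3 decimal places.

Each pᵢ log₂ pᵢ term (working shown to 5 dp, full precision carried): 0.2761×(-1.85674)=-0.51265, 0.1418×(-2.81807)=-0.39960, 0.194×(-2.36587)=-0.45898, 0.3881×(-1.36550)=-0.52995.
Sum = -1.90118, so H' = 1.901.

1.901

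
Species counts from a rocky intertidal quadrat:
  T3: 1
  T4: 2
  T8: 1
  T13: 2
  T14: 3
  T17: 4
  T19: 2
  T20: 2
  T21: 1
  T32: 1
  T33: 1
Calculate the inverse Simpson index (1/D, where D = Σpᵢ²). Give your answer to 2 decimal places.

Total N = 1+2+1+2+3+4+2+2+1+1+1 = 20, so the proportions are 0.05, 0.1, 0.05, 0.1, 0.15, 0.2, 0.1, 0.1, 0.05, 0.05, 0.05 (working shown to 6 dp, full precision carried).
D = 0.05² + 0.1² + 0.05² + 0.1² + 0.15² + 0.2² + 0.1² + 0.1² + 0.05² + 0.05² + 0.05² = 0.002500 + 0.010000 + 0.002500 + 0.010000 + 0.022500 + 0.040000 + 0.010000 + 0.010000 + 0.002500 + 0.002500 + 0.002500 = 0.115000.
So 1/D = 8.6957, i.e. 8.70 to 2 decimal places.

8.70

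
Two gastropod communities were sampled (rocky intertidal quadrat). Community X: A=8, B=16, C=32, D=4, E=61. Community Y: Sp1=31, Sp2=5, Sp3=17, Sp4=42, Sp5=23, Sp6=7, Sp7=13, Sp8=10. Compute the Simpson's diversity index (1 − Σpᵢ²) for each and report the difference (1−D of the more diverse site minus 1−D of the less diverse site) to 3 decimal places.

0.170

Community X: N=121, proportions 0.06612, 0.13223, 0.26446, 0.03306, 0.50413, giving 1−D = 0.65296 (working shown to 5 dp, full precision carried).
Community Y: N=148, proportions 0.20946, 0.03378, 0.11486, 0.28378, 0.15541, 0.0473, 0.08784, 0.06757, giving 1−D = 0.82259.
Difference = |0.65296 − 0.82259| = 0.16963, i.e. 0.170 to 3 decimal places.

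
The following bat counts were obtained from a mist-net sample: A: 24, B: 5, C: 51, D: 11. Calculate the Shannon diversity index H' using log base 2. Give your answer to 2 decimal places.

1.57

Total N = 24+5+51+11 = 91, so the proportions are 0.2637, 0.0549, 0.5604, 0.1209 (working shown to 4 dp, full precision carried).
Each pᵢ log₂ pᵢ term: 0.2637×(-1.9228)=-0.5071, 0.0549×(-4.1859)=-0.2300, 0.5604×(-0.8354)=-0.4682, 0.1209×(-3.0484)=-0.3685.
Sum = -1.5738, so H' = 1.57.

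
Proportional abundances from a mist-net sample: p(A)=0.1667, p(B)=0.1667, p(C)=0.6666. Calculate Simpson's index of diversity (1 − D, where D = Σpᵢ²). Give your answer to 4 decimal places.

D = 0.1667² + 0.1667² + 0.6666² = 0.027789 + 0.027789 + 0.444356 = 0.499933 (working shown to 6 dp, full precision carried).
So 1 − D = 0.500067, i.e. 0.5001 to 4 decimal places.

0.5001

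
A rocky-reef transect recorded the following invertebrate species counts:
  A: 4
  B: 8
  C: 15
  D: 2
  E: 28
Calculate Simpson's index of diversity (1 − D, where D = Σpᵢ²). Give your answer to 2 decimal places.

0.66

Total N = 4+8+15+2+28 = 57, so the proportions are 0.0702, 0.1404, 0.2632, 0.0351, 0.4912 (working shown to 4 dp, full precision carried).
D = 0.0702² + 0.1404² + 0.2632² + 0.0351² + 0.4912² = 0.0049 + 0.0197 + 0.0693 + 0.0012 + 0.2413 = 0.3364.
So 1 − D = 0.6636, i.e. 0.66 to 2 decimal places.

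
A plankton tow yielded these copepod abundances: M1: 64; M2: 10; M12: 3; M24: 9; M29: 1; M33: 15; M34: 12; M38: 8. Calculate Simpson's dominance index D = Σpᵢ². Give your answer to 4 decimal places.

Total N = 64+10+3+9+1+15+12+8 = 122, so the proportions are 0.52459, 0.081967, 0.02459, 0.07377, 0.008197, 0.122951, 0.098361, 0.065574 (working shown to 6 dp, full precision carried).
D = 0.52459² + 0.081967² + 0.02459² + 0.07377² + 0.008197² + 0.122951² + 0.098361² + 0.065574² = 0.275195 + 0.006719 + 0.000605 + 0.005442 + 0.000067 + 0.015117 + 0.009675 + 0.004300 = 0.317119.
To 4 decimal places, D = 0.3171.

0.3171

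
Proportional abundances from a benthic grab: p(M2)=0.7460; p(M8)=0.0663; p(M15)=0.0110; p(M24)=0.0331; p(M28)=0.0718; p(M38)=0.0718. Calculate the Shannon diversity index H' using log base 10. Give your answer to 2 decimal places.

Each pᵢ log₁₀ pᵢ term (working shown to 4 dp, full precision carried): 0.746×(-0.1273)=-0.0949, 0.0663×(-1.1785)=-0.0781, 0.011×(-1.9586)=-0.0215, 0.0331×(-1.4802)=-0.0490, 0.0718×(-1.1439)=-0.0821, 0.0718×(-1.1439)=-0.0821.
Sum = -0.4079, so H' = 0.41.

0.41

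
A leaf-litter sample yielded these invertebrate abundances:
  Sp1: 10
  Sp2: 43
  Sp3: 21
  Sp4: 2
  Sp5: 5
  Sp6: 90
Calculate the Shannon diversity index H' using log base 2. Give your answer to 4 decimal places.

Total N = 10+43+21+2+5+90 = 171, so the proportions are 0.05848, 0.251462, 0.122807, 0.011696, 0.02924, 0.526316 (working shown to 6 dp, full precision carried).
Each pᵢ log₂ pᵢ term: 0.05848×(-4.095924)=-0.239528, 0.251462×(-1.991588)=-0.500809, 0.122807×(-3.025535)=-0.371557, 0.011696×(-6.417853)=-0.075063, 0.02924×(-5.095924)=-0.149004, 0.526316×(-0.925999)=-0.487368.
Sum = -1.823328, so H' = 1.8233.

1.8233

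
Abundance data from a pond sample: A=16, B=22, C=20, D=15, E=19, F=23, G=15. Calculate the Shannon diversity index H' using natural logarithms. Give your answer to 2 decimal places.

Total N = 16+22+20+15+19+23+15 = 130, so the proportions are 0.1231, 0.1692, 0.1538, 0.1154, 0.1462, 0.1769, 0.1154 (working shown to 4 dp, full precision carried).
Each pᵢ ln pᵢ term: 0.1231×(-2.0949)=-0.2578, 0.1692×(-1.7765)=-0.3006, 0.1538×(-1.8718)=-0.2880, 0.1154×(-2.1595)=-0.2492, 0.1462×(-1.9231)=-0.2811, 0.1769×(-1.7320)=-0.3064, 0.1154×(-2.1595)=-0.2492.
Sum = -1.9323, so H' = 1.93.

1.93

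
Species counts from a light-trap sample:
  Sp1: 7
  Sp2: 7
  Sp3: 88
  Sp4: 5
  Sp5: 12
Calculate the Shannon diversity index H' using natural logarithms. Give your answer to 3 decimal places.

Total N = 7+7+88+5+12 = 119, so the proportions are 0.05882, 0.05882, 0.7395, 0.04202, 0.10084 (working shown to 5 dp, full precision carried).
Each pᵢ ln pᵢ term: 0.05882×(-2.83321)=-0.16666, 0.05882×(-2.83321)=-0.16666, 0.7395×(-0.30179)=-0.22317, 0.04202×(-3.16969)=-0.13318, 0.10084×(-2.29422)=-0.23135.
Sum = -0.92102, so H' = 0.921.

0.921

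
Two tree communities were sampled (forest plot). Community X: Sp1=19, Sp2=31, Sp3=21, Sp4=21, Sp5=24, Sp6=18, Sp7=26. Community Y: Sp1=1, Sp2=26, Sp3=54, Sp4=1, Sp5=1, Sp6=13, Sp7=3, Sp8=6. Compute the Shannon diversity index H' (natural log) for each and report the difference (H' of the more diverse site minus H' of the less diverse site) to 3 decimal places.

Community X: N=160, proportions 0.11875, 0.19375, 0.13125, 0.13125, 0.15, 0.1125, 0.1625, giving H' = 1.929684 (working shown to 6 dp, full precision carried).
Community Y: N=105, proportions 0.009524, 0.247619, 0.514286, 0.009524, 0.009524, 0.12381, 0.028571, 0.057143, giving H' = 1.344376.
Difference = |1.929684 − 1.344376| = 0.585308, i.e. 0.585 to 3 decimal places.

0.585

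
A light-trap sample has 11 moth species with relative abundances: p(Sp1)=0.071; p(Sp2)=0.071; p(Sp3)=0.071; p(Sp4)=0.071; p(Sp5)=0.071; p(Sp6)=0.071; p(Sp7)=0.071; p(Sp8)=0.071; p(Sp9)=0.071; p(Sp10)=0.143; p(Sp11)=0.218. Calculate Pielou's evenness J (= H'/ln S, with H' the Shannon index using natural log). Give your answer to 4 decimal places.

0.9593

H' = −Σ pᵢ ln pᵢ = −((-0.187800) + (-0.187800) + (-0.187800) + (-0.187800) + (-0.187800) + (-0.187800) + (-0.187800) + (-0.187800) + (-0.187800) + (-0.278122) + (-0.332071)) = 2.300396 (working shown to 6 dp, full precision carried).
With S = 11 species, ln S = 2.397895, so J = 2.300396/2.397895 = 0.959340, i.e. 0.9593 to 4 decimal places.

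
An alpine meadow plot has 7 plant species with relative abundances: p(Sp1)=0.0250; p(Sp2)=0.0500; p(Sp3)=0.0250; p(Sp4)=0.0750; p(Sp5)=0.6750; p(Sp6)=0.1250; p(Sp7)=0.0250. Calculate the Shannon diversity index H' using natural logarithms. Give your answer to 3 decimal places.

1.146

Each pᵢ ln pᵢ term (working shown to 5 dp, full precision carried): 0.025×(-3.68888)=-0.09222, 0.05×(-2.99573)=-0.14979, 0.025×(-3.68888)=-0.09222, 0.075×(-2.59027)=-0.19427, 0.675×(-0.39304)=-0.26530, 0.125×(-2.07944)=-0.25993, 0.025×(-3.68888)=-0.09222.
Sum = -1.14596, so H' = 1.146.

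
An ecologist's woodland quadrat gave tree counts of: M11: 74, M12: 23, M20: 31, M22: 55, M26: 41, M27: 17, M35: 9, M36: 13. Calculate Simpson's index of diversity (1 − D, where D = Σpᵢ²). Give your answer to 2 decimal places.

0.82

Total N = 74+23+31+55+41+17+9+13 = 263, so the proportions are 0.2814, 0.0875, 0.1179, 0.2091, 0.1559, 0.0646, 0.0342, 0.0494 (working shown to 4 dp, full precision carried).
D = 0.2814² + 0.0875² + 0.1179² + 0.2091² + 0.1559² + 0.0646² + 0.0342² + 0.0494² = 0.0792 + 0.0076 + 0.0139 + 0.0437 + 0.0243 + 0.0042 + 0.0012 + 0.0024 = 0.1765.
So 1 − D = 0.8235, i.e. 0.82 to 2 decimal places.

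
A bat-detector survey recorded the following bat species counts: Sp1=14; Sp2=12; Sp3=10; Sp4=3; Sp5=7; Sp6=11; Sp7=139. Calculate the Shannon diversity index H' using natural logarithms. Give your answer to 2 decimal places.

Total N = 14+12+10+3+7+11+139 = 196, so the proportions are 0.0714, 0.0612, 0.051, 0.0153, 0.0357, 0.0561, 0.7092 (working shown to 4 dp, full precision carried).
Each pᵢ ln pᵢ term: 0.0714×(-2.6391)=-0.1885, 0.0612×(-2.7932)=-0.1710, 0.051×(-2.9755)=-0.1518, 0.0153×(-4.1795)=-0.0640, 0.0357×(-3.3322)=-0.1190, 0.0561×(-2.8802)=-0.1616, 0.7092×(-0.3436)=-0.2437.
Sum = -1.0997, so H' = 1.10.

1.10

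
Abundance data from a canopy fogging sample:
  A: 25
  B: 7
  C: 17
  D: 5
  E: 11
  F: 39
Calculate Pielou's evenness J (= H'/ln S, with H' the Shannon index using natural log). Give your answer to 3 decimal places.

0.877

Total N = 25+7+17+5+11+39 = 104, so the proportions are 0.24038, 0.06731, 0.16346, 0.04808, 0.10577, 0.375 (working shown to 5 dp, full precision carried).
H' = −Σ pᵢ ln pᵢ = −((-0.34267) + (-0.18163) + (-0.29606) + (-0.14591) + (-0.23761) + (-0.36781)) = 1.57169.
With S = 6 species, ln S = 1.79176, so J = 1.57169/1.79176 = 0.87718, i.e. 0.877 to 3 decimal places.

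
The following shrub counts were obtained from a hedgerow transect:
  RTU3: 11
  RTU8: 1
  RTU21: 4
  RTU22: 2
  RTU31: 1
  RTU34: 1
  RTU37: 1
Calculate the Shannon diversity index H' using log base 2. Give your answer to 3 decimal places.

Total N = 11+1+4+2+1+1+1 = 21, so the proportions are 0.52381, 0.04762, 0.19048, 0.09524, 0.04762, 0.04762, 0.04762 (working shown to 5 dp, full precision carried).
Each pᵢ log₂ pᵢ term: 0.52381×(-0.93289)=-0.48865, 0.04762×(-4.39232)=-0.20916, 0.19048×(-2.39232)=-0.45568, 0.09524×(-3.39232)=-0.32308, 0.04762×(-4.39232)=-0.20916, 0.04762×(-4.39232)=-0.20916, 0.04762×(-4.39232)=-0.20916.
Sum = -2.10404, so H' = 2.104.

2.104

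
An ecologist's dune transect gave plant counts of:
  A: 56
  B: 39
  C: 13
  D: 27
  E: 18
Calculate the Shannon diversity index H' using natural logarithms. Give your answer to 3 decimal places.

1.484

Total N = 56+39+13+27+18 = 153, so the proportions are 0.36601, 0.2549, 0.08497, 0.17647, 0.11765 (working shown to 5 dp, full precision carried).
Each pᵢ ln pᵢ term: 0.36601×(-1.00509)=-0.36787, 0.2549×(-1.36688)=-0.34842, 0.08497×(-2.46549)=-0.20949, 0.17647×(-1.73460)=-0.30611, 0.11765×(-2.14007)=-0.25177.
Sum = -1.48366, so H' = 1.484.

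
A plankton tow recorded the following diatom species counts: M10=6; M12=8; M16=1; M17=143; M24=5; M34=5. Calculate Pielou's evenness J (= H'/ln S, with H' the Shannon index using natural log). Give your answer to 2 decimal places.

Total N = 6+8+1+143+5+5 = 168, so the proportions are 0.0357, 0.0476, 0.006, 0.8512, 0.0298, 0.0298 (working shown to 4 dp, full precision carried).
H' = −Σ pᵢ ln pᵢ = −((-0.1190) + (-0.1450) + (-0.0305) + (-0.1371) + (-0.1046) + (-0.1046)) = 0.6408.
With S = 6 species, ln S = 1.7918, so J = 0.6408/1.7918 = 0.3577, i.e. 0.36 to 2 decimal places.

0.36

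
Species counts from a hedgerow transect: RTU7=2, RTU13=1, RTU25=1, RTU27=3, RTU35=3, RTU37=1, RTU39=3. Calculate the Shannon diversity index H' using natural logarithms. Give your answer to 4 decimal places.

Total N = 2+1+1+3+3+1+3 = 14, so the proportions are 0.142857, 0.071429, 0.071429, 0.214286, 0.214286, 0.071429, 0.214286 (working shown to 6 dp, full precision carried).
Each pᵢ ln pᵢ term: 0.142857×(-1.945910)=-0.277987, 0.071429×(-2.639057)=-0.188504, 0.071429×(-2.639057)=-0.188504, 0.214286×(-1.540445)=-0.330095, 0.214286×(-1.540445)=-0.330095, 0.071429×(-2.639057)=-0.188504, 0.214286×(-1.540445)=-0.330095.
Sum = -1.833786, so H' = 1.8338.

1.8338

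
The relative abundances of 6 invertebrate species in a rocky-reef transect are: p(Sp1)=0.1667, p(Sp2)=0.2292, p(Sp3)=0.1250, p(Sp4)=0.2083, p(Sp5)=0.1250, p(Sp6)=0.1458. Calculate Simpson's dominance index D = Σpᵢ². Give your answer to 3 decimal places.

D = 0.1667² + 0.2292² + 0.125² + 0.2083² + 0.125² + 0.1458² = 0.02779 + 0.05253 + 0.01562 + 0.04339 + 0.01562 + 0.02126 = 0.17622 (working shown to 5 dp, full precision carried).
To 3 decimal places, D = 0.176.

0.176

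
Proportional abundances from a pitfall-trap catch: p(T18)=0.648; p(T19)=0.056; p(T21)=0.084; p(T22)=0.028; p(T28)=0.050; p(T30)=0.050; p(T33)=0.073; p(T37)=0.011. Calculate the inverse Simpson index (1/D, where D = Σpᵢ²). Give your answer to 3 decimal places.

2.266

D = 0.648² + 0.056² + 0.084² + 0.028² + 0.05² + 0.05² + 0.073² + 0.011² = 0.419904 + 0.003136 + 0.007056 + 0.000784 + 0.002500 + 0.002500 + 0.005329 + 0.000121 = 0.441330 (working shown to 6 dp, full precision carried).
So 1/D = 2.26588, i.e. 2.266 to 3 decimal places.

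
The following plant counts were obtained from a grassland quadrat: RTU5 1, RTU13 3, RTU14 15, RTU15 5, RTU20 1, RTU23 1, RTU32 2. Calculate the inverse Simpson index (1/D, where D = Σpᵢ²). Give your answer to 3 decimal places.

2.947

Total N = 1+3+15+5+1+1+2 = 28, so the proportions are 0.035714, 0.107143, 0.535714, 0.178571, 0.035714, 0.035714, 0.071429 (working shown to 6 dp, full precision carried).
D = 0.035714² + 0.107143² + 0.535714² + 0.178571² + 0.035714² + 0.035714² + 0.071429² = 0.001276 + 0.011480 + 0.286990 + 0.031888 + 0.001276 + 0.001276 + 0.005102 = 0.339286.
So 1/D = 2.94737, i.e. 2.947 to 3 decimal places.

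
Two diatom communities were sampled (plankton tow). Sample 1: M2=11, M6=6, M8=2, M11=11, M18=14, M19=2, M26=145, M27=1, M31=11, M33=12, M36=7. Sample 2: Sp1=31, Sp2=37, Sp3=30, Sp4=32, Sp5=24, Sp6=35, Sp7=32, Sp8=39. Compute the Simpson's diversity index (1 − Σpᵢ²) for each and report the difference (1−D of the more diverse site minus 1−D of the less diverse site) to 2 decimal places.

Sample 1: N=222, proportions 0.0495, 0.027, 0.009, 0.0495, 0.0631, 0.009, 0.6532, 0.0045, 0.0495, 0.0541, 0.0315, giving 1−D = 0.5572 (working shown to 4 dp, full precision carried).
Sample 2: N=260, proportions 0.1192, 0.1423, 0.1154, 0.1231, 0.0923, 0.1346, 0.1231, 0.15, giving 1−D = 0.8728.
Difference = |0.5572 − 0.8728| = 0.3156, i.e. 0.32 to 2 decimal places.

0.32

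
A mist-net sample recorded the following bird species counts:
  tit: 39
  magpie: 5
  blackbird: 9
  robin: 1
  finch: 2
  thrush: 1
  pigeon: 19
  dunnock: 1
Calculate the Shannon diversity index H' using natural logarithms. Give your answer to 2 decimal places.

1.38

Total N = 39+5+9+1+2+1+19+1 = 77, so the proportions are 0.5065, 0.0649, 0.1169, 0.013, 0.026, 0.013, 0.2468, 0.013 (working shown to 4 dp, full precision carried).
Each pᵢ ln pᵢ term: 0.5065×(-0.6802)=-0.3445, 0.0649×(-2.7344)=-0.1776, 0.1169×(-2.1466)=-0.2509, 0.013×(-4.3438)=-0.0564, 0.026×(-3.6507)=-0.0948, 0.013×(-4.3438)=-0.0564, 0.2468×(-1.3994)=-0.3453, 0.013×(-4.3438)=-0.0564.
Sum = -1.3824, so H' = 1.38.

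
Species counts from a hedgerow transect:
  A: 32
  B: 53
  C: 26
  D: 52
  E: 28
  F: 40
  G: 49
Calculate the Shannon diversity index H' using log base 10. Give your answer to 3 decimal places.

Total N = 32+53+26+52+28+40+49 = 280, so the proportions are 0.11429, 0.18929, 0.09286, 0.18571, 0.1, 0.14286, 0.175 (working shown to 5 dp, full precision carried).
Each pᵢ log₁₀ pᵢ term: 0.11429×(-0.94201)=-0.10766, 0.18929×(-0.72288)=-0.13683, 0.09286×(-1.03218)=-0.09585, 0.18571×(-0.73115)=-0.13579, 0.1×(-1.00000)=-0.10000, 0.14286×(-0.84510)=-0.12073, 0.175×(-0.75696)=-0.13247.
Sum = -0.82932, so H' = 0.829.

0.829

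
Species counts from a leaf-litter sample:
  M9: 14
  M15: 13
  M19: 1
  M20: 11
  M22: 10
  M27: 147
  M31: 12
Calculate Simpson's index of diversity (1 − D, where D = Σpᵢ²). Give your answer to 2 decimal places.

0.48

Total N = 14+13+1+11+10+147+12 = 208, so the proportions are 0.0673, 0.0625, 0.0048, 0.0529, 0.0481, 0.7067, 0.0577 (working shown to 4 dp, full precision carried).
D = 0.0673² + 0.0625² + 0.0048² + 0.0529² + 0.0481² + 0.7067² + 0.0577² = 0.0045 + 0.0039 + 0.0000 + 0.0028 + 0.0023 + 0.4995 + 0.0033 = 0.5164.
So 1 − D = 0.4836, i.e. 0.48 to 2 decimal places.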